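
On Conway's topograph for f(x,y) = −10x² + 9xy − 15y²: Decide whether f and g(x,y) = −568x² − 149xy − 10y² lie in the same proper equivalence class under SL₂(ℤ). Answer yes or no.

D₁ = -519, D₂ = -519
f is negative-definite; reduce −f:
−f: reduced (well bottom): (10,-9,15) with a≤c, −a<b≤a
flip sign back: reduced form of f is (-10,9,-15)
g is negative-definite; reduce −g:
−g: flip: (568,149,10)→(10,-149,568)
−g: translate: b→-9 (≡-149 mod 20), so (10,-149,568)→(10,-9,15)
−g: reduced (well bottom): (10,-9,15) with a≤c, −a<b≤a
flip sign back: reduced form of g is (-10,9,-15)
reduced forms (-10, 9, -15) vs (-10, 9, -15) ⇒ equivalent

yes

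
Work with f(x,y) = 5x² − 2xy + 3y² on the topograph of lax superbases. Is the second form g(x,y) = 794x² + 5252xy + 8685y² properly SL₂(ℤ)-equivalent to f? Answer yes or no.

D₁ = -56, D₂ = -56
f: flip: (5,-2,3)→(3,2,5)
f: reduced (well bottom): (3,2,5) with a≤c, −a<b≤a
g: translate: b→488 (≡5252 mod 1588), so (794,5252,8685)→(794,488,75)
g: flip: (794,488,75)→(75,-488,794)
g: translate: b→-38 (≡-488 mod 150), so (75,-488,794)→(75,-38,5)
g: flip: (75,-38,5)→(5,38,75)
g: translate: b→-2 (≡38 mod 10), so (5,38,75)→(5,-2,3)
g: flip: (5,-2,3)→(3,2,5)
g: reduced (well bottom): (3,2,5) with a≤c, −a<b≤a
reduced forms (3, 2, 5) vs (3, 2, 5) ⇒ equivalent

yes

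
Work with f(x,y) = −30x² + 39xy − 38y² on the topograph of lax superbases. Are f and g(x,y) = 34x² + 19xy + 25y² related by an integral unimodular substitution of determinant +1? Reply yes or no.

D₁ = -3039, D₂ = -3039
f is negative-definite; reduce −f:
−f: translate: b→21 (≡-39 mod 60), so (30,-39,38)→(30,21,29)
−f: flip: (30,21,29)→(29,-21,30)
−f: reduced (well bottom): (29,-21,30) with a≤c, −a<b≤a
flip sign back: reduced form of f is (-29,21,-30)
g: flip: (34,19,25)→(25,-19,34)
g: reduced (well bottom): (25,-19,34) with a≤c, −a<b≤a
reduced forms (-29, 21, -30) vs (25, -19, 34) ⇒ inequivalent

no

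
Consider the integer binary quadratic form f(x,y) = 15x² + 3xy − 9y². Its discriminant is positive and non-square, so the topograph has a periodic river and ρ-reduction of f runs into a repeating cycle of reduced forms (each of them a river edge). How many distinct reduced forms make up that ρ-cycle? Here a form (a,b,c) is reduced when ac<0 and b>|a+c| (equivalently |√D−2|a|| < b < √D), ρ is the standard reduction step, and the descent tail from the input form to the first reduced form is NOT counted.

D = 549, ⌊√D⌋ = 23
descent: ρ → (-9,15,9)  [lands on river]
river: ρ → (9,21,-3)
river: ρ → (-3,21,9)
river: ρ → (9,15,-9)
river: ρ → (-9,21,3)
river: ρ → (3,21,-9)
ρ-cycle length = 6 (tail of 1 descent step not counted)

6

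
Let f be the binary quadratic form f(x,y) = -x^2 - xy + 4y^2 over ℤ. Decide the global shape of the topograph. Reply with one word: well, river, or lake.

D = b²−4ac = (-1)² − 4·(-1)·4 = 17
D > 0 non-square ⇒ indefinite ⇒ periodic river

river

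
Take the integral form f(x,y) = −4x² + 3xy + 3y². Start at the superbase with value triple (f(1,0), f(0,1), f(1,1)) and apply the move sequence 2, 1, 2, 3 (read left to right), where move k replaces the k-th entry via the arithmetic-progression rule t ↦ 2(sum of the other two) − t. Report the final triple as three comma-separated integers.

start (-4,3,2) = (f(1,0),f(0,1),f(1,1))
replace slot 2: 2·((-4)+2) − 3 = -7 → (-4,-7,2)
replace slot 1: 2·((-7)+2) − (-4) = -6 → (-6,-7,2)
replace slot 2: 2·((-6)+2) − (-7) = -1 → (-6,-1,2)
replace slot 3: 2·((-6)+(-1)) − 2 = -16 → (-6,-1,-16)

-6,-1,-16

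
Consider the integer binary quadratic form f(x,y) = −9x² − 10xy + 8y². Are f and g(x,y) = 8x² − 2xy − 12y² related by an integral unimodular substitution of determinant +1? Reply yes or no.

D₁ = 388, D₂ = 388
river cycle of f (length 22): (8, 10, -9), (-9, 8, 9), (9, 10, -8), (-8, 6, 11), (11, 16, -3), (-3, 14, 16), (16, 18, -1), (-1, 18, 16), (16, 14, -3), (-3, 16, 11), … (12 more)
river cycle of g (length 18): (8, 14, -6), (-6, 10, 12), (12, 14, -4), (-4, 18, 4), (4, 14, -12), (-12, 10, 6), (6, 14, -8), (-8, 18, 2), (2, 18, -8), (-8, 14, 6), … (8 more)
cycles differ ⇒ inequivalent

no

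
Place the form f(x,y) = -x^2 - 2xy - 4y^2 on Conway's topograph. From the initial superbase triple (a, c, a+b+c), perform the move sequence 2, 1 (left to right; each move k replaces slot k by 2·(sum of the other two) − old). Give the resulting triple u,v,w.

start (-1,-4,-7) = (f(1,0),f(0,1),f(1,1))
replace slot 2: 2·((-1)+(-7)) − (-4) = -12 → (-1,-12,-7)
replace slot 1: 2·((-12)+(-7)) − (-1) = -37 → (-37,-12,-7)

-37,-12,-7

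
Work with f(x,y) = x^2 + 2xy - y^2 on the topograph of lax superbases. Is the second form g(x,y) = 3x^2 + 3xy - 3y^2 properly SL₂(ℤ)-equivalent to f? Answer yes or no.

D₁ = 8, D₂ = 45
discriminants differ ⇒ not SL₂(ℤ)-equivalent

no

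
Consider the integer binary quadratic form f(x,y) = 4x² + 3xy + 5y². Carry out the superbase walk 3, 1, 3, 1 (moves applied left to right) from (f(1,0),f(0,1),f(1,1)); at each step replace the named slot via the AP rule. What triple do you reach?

start (4,5,12) = (f(1,0),f(0,1),f(1,1))
replace slot 3: 2·(4+5) − 12 = 6 → (4,5,6)
replace slot 1: 2·(5+6) − 4 = 18 → (18,5,6)
replace slot 3: 2·(18+5) − 6 = 40 → (18,5,40)
replace slot 1: 2·(5+40) − 18 = 72 → (72,5,40)

72,5,40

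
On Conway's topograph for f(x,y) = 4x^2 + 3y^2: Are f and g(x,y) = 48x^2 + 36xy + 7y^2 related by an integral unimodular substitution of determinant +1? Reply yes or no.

D₁ = -48, D₂ = -48
f: flip: (4,0,3)→(3,0,4)
f: reduced (well bottom): (3,0,4) with a≤c, −a<b≤a
g: flip: (48,36,7)→(7,-36,48)
g: translate: b→6 (≡-36 mod 14), so (7,-36,48)→(7,6,3)
g: flip: (7,6,3)→(3,-6,7)
g: translate: b→0 (≡-6 mod 6), so (3,-6,7)→(3,0,4)
g: reduced (well bottom): (3,0,4) with a≤c, −a<b≤a
reduced forms (3, 0, 4) vs (3, 0, 4) ⇒ equivalent

yes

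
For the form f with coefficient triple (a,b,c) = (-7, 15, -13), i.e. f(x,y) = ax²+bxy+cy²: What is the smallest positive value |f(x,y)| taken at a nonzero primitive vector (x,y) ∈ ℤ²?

translate: b→-1 (≡-15 mod 14), so (7,-15,13)→(7,-1,5)
flip: (7,-1,5)→(5,1,7)
reduced (well bottom): (5,1,7) with a≤c, −a<b≤a
well minimum |f| = |-5| = 5 (negative-definite)

5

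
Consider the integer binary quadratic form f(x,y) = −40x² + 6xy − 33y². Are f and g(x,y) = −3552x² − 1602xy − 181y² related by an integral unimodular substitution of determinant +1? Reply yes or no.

D₁ = -5244, D₂ = -5244
f is negative-definite; reduce −f:
−f: flip: (40,-6,33)→(33,6,40)
−f: reduced (well bottom): (33,6,40) with a≤c, −a<b≤a
flip sign back: reduced form of f is (-33,-6,-40)
g is negative-definite; reduce −g:
−g: flip: (3552,1602,181)→(181,-1602,3552)
−g: translate: b→-154 (≡-1602 mod 362), so (181,-1602,3552)→(181,-154,40)
−g: flip: (181,-154,40)→(40,154,181)
−g: translate: b→-6 (≡154 mod 80), so (40,154,181)→(40,-6,33)
−g: flip: (40,-6,33)→(33,6,40)
−g: reduced (well bottom): (33,6,40) with a≤c, −a<b≤a
flip sign back: reduced form of g is (-33,-6,-40)
reduced forms (-33, -6, -40) vs (-33, -6, -40) ⇒ equivalent

yes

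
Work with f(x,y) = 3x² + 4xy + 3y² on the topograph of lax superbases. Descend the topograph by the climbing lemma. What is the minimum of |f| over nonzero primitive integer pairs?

translate: b→-2 (≡4 mod 6), so (3,4,3)→(3,-2,2)
flip: (3,-2,2)→(2,2,3)
reduced (well bottom): (2,2,3) with a≤c, −a<b≤a
well minimum = a = 2

2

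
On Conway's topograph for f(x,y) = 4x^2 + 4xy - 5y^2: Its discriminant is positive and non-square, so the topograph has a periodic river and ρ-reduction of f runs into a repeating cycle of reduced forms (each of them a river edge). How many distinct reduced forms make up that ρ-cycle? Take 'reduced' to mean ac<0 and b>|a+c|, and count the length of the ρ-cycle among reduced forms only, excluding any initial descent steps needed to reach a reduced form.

D = 96, ⌊√D⌋ = 9
river: ρ → (-5,6,3)
river: ρ → (3,6,-5)
river: ρ → (-5,4,4)
river: ρ → (4,4,-5)
ρ-cycle length = 4 (tail of 0 descent steps not counted)

4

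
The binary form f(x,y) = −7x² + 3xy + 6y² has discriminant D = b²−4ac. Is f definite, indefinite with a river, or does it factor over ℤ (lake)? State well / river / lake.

D = b²−4ac = 3² − 4·(-7)·6 = 177
D > 0 non-square ⇒ indefinite ⇒ periodic river

river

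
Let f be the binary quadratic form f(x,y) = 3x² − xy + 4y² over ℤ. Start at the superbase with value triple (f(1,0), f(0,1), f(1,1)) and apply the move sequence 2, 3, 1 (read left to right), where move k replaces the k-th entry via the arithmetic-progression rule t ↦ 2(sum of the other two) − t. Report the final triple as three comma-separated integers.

start (3,4,6) = (f(1,0),f(0,1),f(1,1))
replace slot 2: 2·(3+6) − 4 = 14 → (3,14,6)
replace slot 3: 2·(3+14) − 6 = 28 → (3,14,28)
replace slot 1: 2·(14+28) − 3 = 81 → (81,14,28)

81,14,28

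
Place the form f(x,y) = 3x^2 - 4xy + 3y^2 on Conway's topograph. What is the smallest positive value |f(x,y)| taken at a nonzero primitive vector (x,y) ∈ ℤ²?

translate: b→2 (≡-4 mod 6), so (3,-4,3)→(3,2,2)
flip: (3,2,2)→(2,-2,3)
translate: b→2 (≡-2 mod 4), so (2,-2,3)→(2,2,3)
reduced (well bottom): (2,2,3) with a≤c, −a<b≤a
well minimum = a = 2

2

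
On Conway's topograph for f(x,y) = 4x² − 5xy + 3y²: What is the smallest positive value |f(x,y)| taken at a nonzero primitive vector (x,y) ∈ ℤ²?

translate: b→3 (≡-5 mod 8), so (4,-5,3)→(4,3,2)
flip: (4,3,2)→(2,-3,4)
translate: b→1 (≡-3 mod 4), so (2,-3,4)→(2,1,3)
reduced (well bottom): (2,1,3) with a≤c, −a<b≤a
well minimum = a = 2

2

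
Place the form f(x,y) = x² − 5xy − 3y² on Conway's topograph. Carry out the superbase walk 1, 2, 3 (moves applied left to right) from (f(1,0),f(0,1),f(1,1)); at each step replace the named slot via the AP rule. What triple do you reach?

start (1,-3,-7) = (f(1,0),f(0,1),f(1,1))
replace slot 1: 2·((-3)+(-7)) − 1 = -21 → (-21,-3,-7)
replace slot 2: 2·((-21)+(-7)) − (-3) = -53 → (-21,-53,-7)
replace slot 3: 2·((-21)+(-53)) − (-7) = -141 → (-21,-53,-141)

-21,-53,-141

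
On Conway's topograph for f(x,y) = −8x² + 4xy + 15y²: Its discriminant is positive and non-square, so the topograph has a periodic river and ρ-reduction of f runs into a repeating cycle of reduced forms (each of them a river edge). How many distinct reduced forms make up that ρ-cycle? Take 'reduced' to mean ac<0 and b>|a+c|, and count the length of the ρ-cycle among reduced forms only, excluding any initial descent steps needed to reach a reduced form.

D = 496, ⌊√D⌋ = 22
descent: ρ → (15,-4,-8)
descent: ρ → (-8,20,3)  [lands on river]
river: ρ → (3,22,-1)
river: ρ → (-1,22,3)
river: ρ → (3,20,-8)
river: ρ → (-8,12,11)
river: ρ → (11,10,-9)
river: ρ → (-9,8,12)
river: ρ → (12,16,-5)
river: ρ → (-5,14,15)
river: ρ → (15,16,-4)
river: ρ → (-4,16,15)
river: ρ → (15,14,-5)
river: ρ → (-5,16,12)
river: ρ → (12,8,-9)
river: ρ → (-9,10,11)
river: ρ → (11,12,-8)
ρ-cycle length = 16 (tail of 2 descent steps not counted)

16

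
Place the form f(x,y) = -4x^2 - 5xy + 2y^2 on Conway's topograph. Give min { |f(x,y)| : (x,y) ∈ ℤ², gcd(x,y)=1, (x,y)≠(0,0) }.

descent: ρ → (2,5,-4)  [lands on river]
river: ρ → (-4,3,3)
river: ρ → (3,3,-4)
river: ρ → (-4,5,2)
river: ρ → (2,7,-1)
river: ρ → (-1,7,2)
closes: descent 1, river 6
min |a| on river = 1

1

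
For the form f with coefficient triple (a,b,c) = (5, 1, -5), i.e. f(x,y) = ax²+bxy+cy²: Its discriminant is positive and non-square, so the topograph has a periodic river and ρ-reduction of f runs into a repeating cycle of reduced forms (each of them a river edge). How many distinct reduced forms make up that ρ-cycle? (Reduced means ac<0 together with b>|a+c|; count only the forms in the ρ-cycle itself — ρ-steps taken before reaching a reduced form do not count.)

D = 101, ⌊√D⌋ = 10
river: ρ → (-5,9,1)
river: ρ → (1,9,-5)
river: ρ → (-5,1,5)
river: ρ → (5,9,-1)
river: ρ → (-1,9,5)
river: ρ → (5,1,-5)
ρ-cycle length = 6 (tail of 0 descent steps not counted)

6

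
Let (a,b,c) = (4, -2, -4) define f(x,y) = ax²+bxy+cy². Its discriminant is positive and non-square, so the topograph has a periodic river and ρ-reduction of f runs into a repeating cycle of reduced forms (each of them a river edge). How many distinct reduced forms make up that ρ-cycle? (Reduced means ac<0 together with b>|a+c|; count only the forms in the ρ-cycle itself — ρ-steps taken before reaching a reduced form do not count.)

D = 68, ⌊√D⌋ = 8
descent: ρ → (-4,2,4)  [lands on river]
river: ρ → (4,6,-2)
river: ρ → (-2,6,4)
river: ρ → (4,2,-4)
river: ρ → (-4,6,2)
river: ρ → (2,6,-4)
ρ-cycle length = 6 (tail of 1 descent step not counted)

6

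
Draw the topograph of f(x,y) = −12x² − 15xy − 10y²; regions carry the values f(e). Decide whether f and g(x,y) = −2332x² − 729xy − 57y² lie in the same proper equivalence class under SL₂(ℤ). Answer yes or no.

D₁ = -255, D₂ = -255
f is negative-definite; reduce −f:
−f: translate: b→-9 (≡15 mod 24), so (12,15,10)→(12,-9,7)
−f: flip: (12,-9,7)→(7,9,12)
−f: translate: b→-5 (≡9 mod 14), so (7,9,12)→(7,-5,10)
−f: reduced (well bottom): (7,-5,10) with a≤c, −a<b≤a
flip sign back: reduced form of f is (-7,5,-10)
g is negative-definite; reduce −g:
−g: flip: (2332,729,57)→(57,-729,2332)
−g: translate: b→-45 (≡-729 mod 114), so (57,-729,2332)→(57,-45,10)
−g: flip: (57,-45,10)→(10,45,57)
−g: translate: b→5 (≡45 mod 20), so (10,45,57)→(10,5,7)
−g: flip: (10,5,7)→(7,-5,10)
−g: reduced (well bottom): (7,-5,10) with a≤c, −a<b≤a
flip sign back: reduced form of g is (-7,5,-10)
reduced forms (-7, 5, -10) vs (-7, 5, -10) ⇒ equivalent

yes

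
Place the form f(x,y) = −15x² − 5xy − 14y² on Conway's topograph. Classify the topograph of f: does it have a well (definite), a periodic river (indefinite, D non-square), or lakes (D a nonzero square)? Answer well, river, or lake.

D = b²−4ac = (-5)² − 4·(-15)·(-14) = -815
D < 0 ⇒ definite ⇒ every region one sign ⇒ single well

well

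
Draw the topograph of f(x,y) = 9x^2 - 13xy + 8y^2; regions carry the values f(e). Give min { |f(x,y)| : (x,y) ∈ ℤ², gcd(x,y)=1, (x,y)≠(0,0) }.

translate: b→5 (≡-13 mod 18), so (9,-13,8)→(9,5,4)
flip: (9,5,4)→(4,-5,9)
translate: b→3 (≡-5 mod 8), so (4,-5,9)→(4,3,8)
reduced (well bottom): (4,3,8) with a≤c, −a<b≤a
well minimum = a = 4

4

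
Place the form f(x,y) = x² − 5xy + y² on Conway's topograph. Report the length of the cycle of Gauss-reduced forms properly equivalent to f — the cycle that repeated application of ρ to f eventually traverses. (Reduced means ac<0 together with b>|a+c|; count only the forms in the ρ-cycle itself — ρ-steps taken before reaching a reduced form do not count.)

D = 21, ⌊√D⌋ = 4
descent: ρ → (1,3,-3)  [lands on river]
river: ρ → (-3,3,1)
ρ-cycle length = 2 (tail of 1 descent step not counted)

2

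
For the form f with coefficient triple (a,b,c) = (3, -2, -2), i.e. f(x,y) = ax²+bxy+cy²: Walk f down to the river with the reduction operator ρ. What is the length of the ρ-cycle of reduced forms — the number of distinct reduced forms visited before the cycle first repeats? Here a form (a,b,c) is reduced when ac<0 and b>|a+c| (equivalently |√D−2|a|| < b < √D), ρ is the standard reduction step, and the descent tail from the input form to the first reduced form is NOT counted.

D = 28, ⌊√D⌋ = 5
descent: ρ → (-2,2,3)  [lands on river]
river: ρ → (3,4,-1)
river: ρ → (-1,4,3)
river: ρ → (3,2,-2)
ρ-cycle length = 4 (tail of 1 descent step not counted)

4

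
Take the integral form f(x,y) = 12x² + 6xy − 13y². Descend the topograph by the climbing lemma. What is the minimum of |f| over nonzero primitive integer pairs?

river: ρ → (-13,20,5)
river: ρ → (5,20,-13)
river: ρ → (-13,6,12)
river: ρ → (12,18,-7)
river: ρ → (-7,24,3)
river: ρ → (3,24,-7)
river: ρ → (-7,18,12)
river: ρ → (12,6,-13)
closes: descent 0, river 8
min |a| on river = 3

3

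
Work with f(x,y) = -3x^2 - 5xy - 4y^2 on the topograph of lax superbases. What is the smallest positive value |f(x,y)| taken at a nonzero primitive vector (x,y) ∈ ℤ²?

translate: b→-1 (≡5 mod 6), so (3,5,4)→(3,-1,2)
flip: (3,-1,2)→(2,1,3)
reduced (well bottom): (2,1,3) with a≤c, −a<b≤a
well minimum |f| = |-2| = 2 (negative-definite)

2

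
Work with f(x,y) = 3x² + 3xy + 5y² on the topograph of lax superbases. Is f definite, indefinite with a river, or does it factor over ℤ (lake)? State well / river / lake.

D = b²−4ac = 3² − 4·3·5 = -51
D < 0 ⇒ definite ⇒ every region one sign ⇒ single well

well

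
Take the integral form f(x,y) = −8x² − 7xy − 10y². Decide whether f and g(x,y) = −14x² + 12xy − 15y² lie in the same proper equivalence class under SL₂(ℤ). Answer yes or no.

D₁ = -271, D₂ = -696
discriminants differ ⇒ not SL₂(ℤ)-equivalent

no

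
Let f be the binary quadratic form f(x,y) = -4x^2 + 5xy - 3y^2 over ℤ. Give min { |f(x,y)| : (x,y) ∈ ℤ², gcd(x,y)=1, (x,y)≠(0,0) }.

translate: b→3 (≡-5 mod 8), so (4,-5,3)→(4,3,2)
flip: (4,3,2)→(2,-3,4)
translate: b→1 (≡-3 mod 4), so (2,-3,4)→(2,1,3)
reduced (well bottom): (2,1,3) with a≤c, −a<b≤a
well minimum |f| = |-2| = 2 (negative-definite)

2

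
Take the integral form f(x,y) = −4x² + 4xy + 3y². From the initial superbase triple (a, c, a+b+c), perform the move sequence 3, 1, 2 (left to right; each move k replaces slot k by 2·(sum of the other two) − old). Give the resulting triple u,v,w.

start (-4,3,3) = (f(1,0),f(0,1),f(1,1))
replace slot 3: 2·((-4)+3) − 3 = -5 → (-4,3,-5)
replace slot 1: 2·(3+(-5)) − (-4) = 0 → (0,3,-5)
replace slot 2: 2·(0+(-5)) − 3 = -13 → (0,-13,-5)

0,-13,-5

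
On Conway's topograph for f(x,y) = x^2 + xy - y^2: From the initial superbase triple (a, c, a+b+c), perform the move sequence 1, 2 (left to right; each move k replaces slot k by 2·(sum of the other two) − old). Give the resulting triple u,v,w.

start (1,-1,1) = (f(1,0),f(0,1),f(1,1))
replace slot 1: 2·((-1)+1) − 1 = -1 → (-1,-1,1)
replace slot 2: 2·((-1)+1) − (-1) = 1 → (-1,1,1)

-1,1,1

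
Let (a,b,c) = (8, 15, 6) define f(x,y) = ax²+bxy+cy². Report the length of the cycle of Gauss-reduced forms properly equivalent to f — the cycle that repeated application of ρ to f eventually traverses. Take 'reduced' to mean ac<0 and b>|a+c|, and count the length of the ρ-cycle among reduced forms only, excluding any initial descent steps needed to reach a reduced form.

D = 33, ⌊√D⌋ = 5
descent: ρ → (6,-3,-1)
descent: ρ → (-1,5,2)  [lands on river]
river: ρ → (2,3,-3)
river: ρ → (-3,3,2)
river: ρ → (2,5,-1)
ρ-cycle length = 4 (tail of 2 descent steps not counted)

4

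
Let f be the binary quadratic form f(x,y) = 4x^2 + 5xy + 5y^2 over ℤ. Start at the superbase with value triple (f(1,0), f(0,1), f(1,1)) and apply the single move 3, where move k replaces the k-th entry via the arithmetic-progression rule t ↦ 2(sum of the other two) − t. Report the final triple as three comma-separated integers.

start (4,5,14) = (f(1,0),f(0,1),f(1,1))
replace slot 3: 2·(4+5) − 14 = 4 → (4,5,4)

4,5,4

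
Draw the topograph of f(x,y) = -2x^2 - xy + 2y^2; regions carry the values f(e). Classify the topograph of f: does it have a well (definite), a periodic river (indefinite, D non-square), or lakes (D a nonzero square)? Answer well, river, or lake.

D = b²−4ac = (-1)² − 4·(-2)·2 = 17
D > 0 non-square ⇒ indefinite ⇒ periodic river

river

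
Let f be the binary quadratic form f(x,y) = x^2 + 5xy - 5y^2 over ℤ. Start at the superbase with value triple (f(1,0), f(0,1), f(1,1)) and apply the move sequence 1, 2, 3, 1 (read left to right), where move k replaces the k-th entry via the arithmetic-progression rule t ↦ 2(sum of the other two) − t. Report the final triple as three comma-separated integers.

start (1,-5,1) = (f(1,0),f(0,1),f(1,1))
replace slot 1: 2·((-5)+1) − 1 = -9 → (-9,-5,1)
replace slot 2: 2·((-9)+1) − (-5) = -11 → (-9,-11,1)
replace slot 3: 2·((-9)+(-11)) − 1 = -41 → (-9,-11,-41)
replace slot 1: 2·((-11)+(-41)) − (-9) = -95 → (-95,-11,-41)

-95,-11,-41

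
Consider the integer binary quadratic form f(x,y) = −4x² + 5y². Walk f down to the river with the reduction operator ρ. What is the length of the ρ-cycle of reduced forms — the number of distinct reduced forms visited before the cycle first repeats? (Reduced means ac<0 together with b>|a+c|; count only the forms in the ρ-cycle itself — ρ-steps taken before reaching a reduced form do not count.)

D = 80, ⌊√D⌋ = 8
descent: ρ → (5,0,-4)
descent: ρ → (-4,8,1)  [lands on river]
river: ρ → (1,8,-4)
ρ-cycle length = 2 (tail of 2 descent steps not counted)

2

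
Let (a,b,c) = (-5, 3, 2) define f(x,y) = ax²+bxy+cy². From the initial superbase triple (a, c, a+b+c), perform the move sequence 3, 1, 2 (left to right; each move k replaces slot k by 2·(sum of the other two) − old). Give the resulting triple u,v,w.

start (-5,2,0) = (f(1,0),f(0,1),f(1,1))
replace slot 3: 2·((-5)+2) − 0 = -6 → (-5,2,-6)
replace slot 1: 2·(2+(-6)) − (-5) = -3 → (-3,2,-6)
replace slot 2: 2·((-3)+(-6)) − 2 = -20 → (-3,-20,-6)

-3,-20,-6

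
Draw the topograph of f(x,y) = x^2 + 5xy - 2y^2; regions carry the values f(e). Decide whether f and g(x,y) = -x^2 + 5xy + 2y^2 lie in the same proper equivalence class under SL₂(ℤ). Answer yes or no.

D₁ = 33, D₂ = 33
river cycle of f (length 4): (-2, 3, 3), (3, 3, -2), (-2, 5, 1), (1, 5, -2)
river cycle of g (length 4): (2, 3, -3), (-3, 3, 2), (2, 5, -1), (-1, 5, 2)
cycles differ ⇒ inequivalent

no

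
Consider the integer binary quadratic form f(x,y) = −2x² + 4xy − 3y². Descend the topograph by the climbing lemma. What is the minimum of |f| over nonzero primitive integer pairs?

translate: b→0 (≡-4 mod 4), so (2,-4,3)→(2,0,1)
flip: (2,0,1)→(1,0,2)
reduced (well bottom): (1,0,2) with a≤c, −a<b≤a
well minimum |f| = |-1| = 1 (negative-definite)

1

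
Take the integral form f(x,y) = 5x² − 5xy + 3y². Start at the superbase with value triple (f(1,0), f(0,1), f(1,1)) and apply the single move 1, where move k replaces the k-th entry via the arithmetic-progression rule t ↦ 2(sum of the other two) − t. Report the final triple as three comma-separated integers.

start (5,3,3) = (f(1,0),f(0,1),f(1,1))
replace slot 1: 2·(3+3) − 5 = 7 → (7,3,3)

7,3,3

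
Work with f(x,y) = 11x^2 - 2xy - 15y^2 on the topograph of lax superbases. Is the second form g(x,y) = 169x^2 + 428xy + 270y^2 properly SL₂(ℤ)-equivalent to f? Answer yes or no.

D₁ = 664, D₂ = 664
river cycle of f (length 22): (11, 20, -6), (-6, 16, 17), (17, 18, -5), (-5, 22, 9), (9, 14, -13), (-13, 12, 10), (10, 8, -15), (-15, 22, 3), (3, 20, -22), (-22, 24, 1), … (12 more)
river cycle of g (length 22): (11, 20, -6), (-6, 16, 17), (17, 18, -5), (-5, 22, 9), (9, 14, -13), (-13, 12, 10), (10, 8, -15), (-15, 22, 3), (3, 20, -22), (-22, 24, 1), … (12 more)
cycles coincide ⇒ equivalent

yes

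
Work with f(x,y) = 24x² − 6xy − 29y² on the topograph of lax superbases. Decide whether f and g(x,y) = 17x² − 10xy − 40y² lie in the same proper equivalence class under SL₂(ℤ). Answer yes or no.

D₁ = 2820, D₂ = 2820
river cycle of f (length 10): (-29, 6, 24), (24, 42, -11), (-11, 46, 16), (16, 50, -5), (-5, 50, 16), (16, 46, -11), (-11, 42, 24), (24, 6, -29), (-29, 52, 1), (1, 52, -29)
river cycle of g (length 14): (17, 24, -33), (-33, 42, 8), (8, 38, -43), (-43, 48, 3), (3, 48, -43), (-43, 38, 8), (8, 42, -33), (-33, 24, 17), (17, 44, -13), (-13, 34, 32), … (4 more)
cycles differ ⇒ inequivalent

no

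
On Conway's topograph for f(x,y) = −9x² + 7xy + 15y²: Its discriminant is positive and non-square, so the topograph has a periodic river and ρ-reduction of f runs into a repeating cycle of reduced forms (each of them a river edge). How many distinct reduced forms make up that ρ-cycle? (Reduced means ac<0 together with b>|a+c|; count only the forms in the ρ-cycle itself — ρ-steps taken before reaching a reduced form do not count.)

D = 589, ⌊√D⌋ = 24
river: ρ → (15,23,-1)
river: ρ → (-1,23,15)
river: ρ → (15,7,-9)
river: ρ → (-9,11,13)
river: ρ → (13,15,-7)
river: ρ → (-7,13,15)
river: ρ → (15,17,-5)
river: ρ → (-5,23,3)
river: ρ → (3,19,-19)
river: ρ → (-19,19,3)
river: ρ → (3,23,-5)
river: ρ → (-5,17,15)
river: ρ → (15,13,-7)
river: ρ → (-7,15,13)
river: ρ → (13,11,-9)
river: ρ → (-9,7,15)
ρ-cycle length = 16 (tail of 0 descent steps not counted)

16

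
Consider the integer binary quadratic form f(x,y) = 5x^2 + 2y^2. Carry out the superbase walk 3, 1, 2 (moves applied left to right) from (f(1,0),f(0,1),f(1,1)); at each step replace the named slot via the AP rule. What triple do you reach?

start (5,2,7) = (f(1,0),f(0,1),f(1,1))
replace slot 3: 2·(5+2) − 7 = 7 → (5,2,7)
replace slot 1: 2·(2+7) − 5 = 13 → (13,2,7)
replace slot 2: 2·(13+7) − 2 = 38 → (13,38,7)

13,38,7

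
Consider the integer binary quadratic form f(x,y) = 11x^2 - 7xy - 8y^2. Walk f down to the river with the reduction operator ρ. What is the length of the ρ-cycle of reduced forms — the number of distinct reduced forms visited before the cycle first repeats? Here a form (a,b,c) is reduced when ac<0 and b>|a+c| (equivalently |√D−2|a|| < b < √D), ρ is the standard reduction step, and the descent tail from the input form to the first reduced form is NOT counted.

D = 401, ⌊√D⌋ = 20
descent: ρ → (-8,7,11)  [lands on river]
river: ρ → (11,15,-4)
river: ρ → (-4,17,7)
river: ρ → (7,11,-10)
river: ρ → (-10,9,8)
river: ρ → (8,7,-11)
river: ρ → (-11,15,4)
river: ρ → (4,17,-7)
river: ρ → (-7,11,10)
river: ρ → (10,9,-8)
ρ-cycle length = 10 (tail of 1 descent step not counted)

10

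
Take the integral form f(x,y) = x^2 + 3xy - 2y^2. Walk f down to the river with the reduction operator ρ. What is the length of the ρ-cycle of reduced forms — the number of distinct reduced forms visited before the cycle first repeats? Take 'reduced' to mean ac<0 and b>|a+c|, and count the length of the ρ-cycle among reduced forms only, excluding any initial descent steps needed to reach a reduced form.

D = 17, ⌊√D⌋ = 4
river: ρ → (-2,1,2)
river: ρ → (2,3,-1)
river: ρ → (-1,3,2)
river: ρ → (2,1,-2)
river: ρ → (-2,3,1)
river: ρ → (1,3,-2)
ρ-cycle length = 6 (tail of 0 descent steps not counted)

6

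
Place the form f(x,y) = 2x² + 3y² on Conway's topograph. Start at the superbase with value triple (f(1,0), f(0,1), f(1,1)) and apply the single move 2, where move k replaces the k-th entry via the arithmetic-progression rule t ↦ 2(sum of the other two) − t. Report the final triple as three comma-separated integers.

start (2,3,5) = (f(1,0),f(0,1),f(1,1))
replace slot 2: 2·(2+5) − 3 = 11 → (2,11,5)

2,11,5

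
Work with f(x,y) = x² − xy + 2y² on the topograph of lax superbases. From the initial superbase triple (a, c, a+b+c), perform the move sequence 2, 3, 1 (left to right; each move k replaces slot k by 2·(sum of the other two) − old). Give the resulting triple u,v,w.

start (1,2,2) = (f(1,0),f(0,1),f(1,1))
replace slot 2: 2·(1+2) − 2 = 4 → (1,4,2)
replace slot 3: 2·(1+4) − 2 = 8 → (1,4,8)
replace slot 1: 2·(4+8) − 1 = 23 → (23,4,8)

23,4,8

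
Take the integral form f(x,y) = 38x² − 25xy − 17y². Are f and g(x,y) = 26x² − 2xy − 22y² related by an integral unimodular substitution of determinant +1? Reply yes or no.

D₁ = 3209, D₂ = 2292
discriminants differ ⇒ not SL₂(ℤ)-equivalent

no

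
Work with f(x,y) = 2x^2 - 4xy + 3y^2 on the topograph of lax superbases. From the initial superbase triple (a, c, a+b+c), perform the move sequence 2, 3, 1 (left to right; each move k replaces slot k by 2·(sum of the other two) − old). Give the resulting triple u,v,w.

start (2,3,1) = (f(1,0),f(0,1),f(1,1))
replace slot 2: 2·(2+1) − 3 = 3 → (2,3,1)
replace slot 3: 2·(2+3) − 1 = 9 → (2,3,9)
replace slot 1: 2·(3+9) − 2 = 22 → (22,3,9)

22,3,9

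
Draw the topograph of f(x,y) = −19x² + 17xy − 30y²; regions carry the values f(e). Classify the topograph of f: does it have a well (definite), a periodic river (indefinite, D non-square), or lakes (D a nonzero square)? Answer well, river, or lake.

D = b²−4ac = 17² − 4·(-19)·(-30) = -1991
D < 0 ⇒ definite ⇒ every region one sign ⇒ single well

well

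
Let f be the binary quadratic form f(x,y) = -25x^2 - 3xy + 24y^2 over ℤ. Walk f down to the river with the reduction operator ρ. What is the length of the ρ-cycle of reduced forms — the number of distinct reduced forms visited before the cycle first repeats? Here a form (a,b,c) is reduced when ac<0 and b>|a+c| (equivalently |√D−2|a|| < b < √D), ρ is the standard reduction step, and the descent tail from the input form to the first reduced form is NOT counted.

D = 2409, ⌊√D⌋ = 49
descent: ρ → (24,3,-25)  [lands on river]
river: ρ → (-25,47,2)
river: ρ → (2,49,-1)
river: ρ → (-1,49,2)
river: ρ → (2,47,-25)
river: ρ → (-25,3,24)
river: ρ → (24,45,-4)
river: ρ → (-4,43,35)
river: ρ → (35,27,-12)
river: ρ → (-12,45,8)
river: ρ → (8,35,-37)
river: ρ → (-37,39,6)
river: ρ → (6,45,-16)
river: ρ → (-16,19,32)
river: ρ → (32,45,-3)
river: ρ → (-3,45,32)
river: ρ → (32,19,-16)
river: ρ → (-16,45,6)
river: ρ → (6,39,-37)
river: ρ → (-37,35,8)
river: ρ → (8,45,-12)
river: ρ → (-12,27,35)
river: ρ → (35,43,-4)
river: ρ → (-4,45,24)
ρ-cycle length = 24 (tail of 1 descent step not counted)

24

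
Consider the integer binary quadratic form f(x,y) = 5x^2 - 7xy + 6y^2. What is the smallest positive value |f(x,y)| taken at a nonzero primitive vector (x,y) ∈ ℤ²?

translate: b→3 (≡-7 mod 10), so (5,-7,6)→(5,3,4)
flip: (5,3,4)→(4,-3,5)
reduced (well bottom): (4,-3,5) with a≤c, −a<b≤a
well minimum = a = 4

4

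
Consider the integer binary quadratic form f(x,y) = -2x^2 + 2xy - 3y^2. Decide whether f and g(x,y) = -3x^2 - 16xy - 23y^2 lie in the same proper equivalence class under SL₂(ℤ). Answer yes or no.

D₁ = -20, D₂ = -20
f is negative-definite; reduce −f:
−f: translate: b→2 (≡-2 mod 4), so (2,-2,3)→(2,2,3)
−f: reduced (well bottom): (2,2,3) with a≤c, −a<b≤a
flip sign back: reduced form of f is (-2,-2,-3)
g is negative-definite; reduce −g:
−g: translate: b→-2 (≡16 mod 6), so (3,16,23)→(3,-2,2)
−g: flip: (3,-2,2)→(2,2,3)
−g: reduced (well bottom): (2,2,3) with a≤c, −a<b≤a
flip sign back: reduced form of g is (-2,-2,-3)
reduced forms (-2, -2, -3) vs (-2, -2, -3) ⇒ equivalent

yes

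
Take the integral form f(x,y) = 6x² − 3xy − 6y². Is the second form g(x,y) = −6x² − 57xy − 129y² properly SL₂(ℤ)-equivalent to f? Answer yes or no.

D₁ = 153, D₂ = 153
river cycle of f (length 6): (-6, 3, 6), (6, 9, -3), (-3, 9, 6), (6, 3, -6), (-6, 9, 3), (3, 9, -6)
river cycle of g (length 6): (-6, 3, 6), (6, 9, -3), (-3, 9, 6), (6, 3, -6), (-6, 9, 3), (3, 9, -6)
cycles coincide ⇒ equivalent

yes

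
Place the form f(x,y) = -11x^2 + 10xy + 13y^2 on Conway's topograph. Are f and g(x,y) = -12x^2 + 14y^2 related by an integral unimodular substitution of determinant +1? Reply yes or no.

D₁ = 672, D₂ = 672
river cycle of f (length 6): (13, 16, -8), (-8, 16, 13), (13, 10, -11), (-11, 12, 12), (12, 12, -11), (-11, 10, 13)
river cycle of g (length 2): (-12, 24, 2), (2, 24, -12)
cycles differ ⇒ inequivalent

no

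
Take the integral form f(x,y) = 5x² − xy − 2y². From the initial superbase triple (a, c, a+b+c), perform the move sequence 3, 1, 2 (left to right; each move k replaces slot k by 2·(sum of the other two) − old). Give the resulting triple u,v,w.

start (5,-2,2) = (f(1,0),f(0,1),f(1,1))
replace slot 3: 2·(5+(-2)) − 2 = 4 → (5,-2,4)
replace slot 1: 2·((-2)+4) − 5 = -1 → (-1,-2,4)
replace slot 2: 2·((-1)+4) − (-2) = 8 → (-1,8,4)

-1,8,4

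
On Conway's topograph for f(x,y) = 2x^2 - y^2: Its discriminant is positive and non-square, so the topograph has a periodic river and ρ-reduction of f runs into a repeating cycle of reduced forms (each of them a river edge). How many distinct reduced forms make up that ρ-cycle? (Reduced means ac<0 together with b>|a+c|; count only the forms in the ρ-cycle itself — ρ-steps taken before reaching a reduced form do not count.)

D = 8, ⌊√D⌋ = 2
descent: ρ → (-1,2,1)  [lands on river]
river: ρ → (1,2,-1)
ρ-cycle length = 2 (tail of 1 descent step not counted)

2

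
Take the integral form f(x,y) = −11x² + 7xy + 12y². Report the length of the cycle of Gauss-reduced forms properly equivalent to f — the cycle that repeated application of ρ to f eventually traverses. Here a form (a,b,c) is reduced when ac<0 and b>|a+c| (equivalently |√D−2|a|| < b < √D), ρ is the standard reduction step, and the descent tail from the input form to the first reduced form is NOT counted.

D = 577, ⌊√D⌋ = 24
river: ρ → (12,17,-6)
river: ρ → (-6,19,9)
river: ρ → (9,17,-8)
river: ρ → (-8,15,11)
river: ρ → (11,7,-12)
river: ρ → (-12,17,6)
river: ρ → (6,19,-9)
river: ρ → (-9,17,8)
river: ρ → (8,15,-11)
river: ρ → (-11,7,12)
ρ-cycle length = 10 (tail of 0 descent steps not counted)

10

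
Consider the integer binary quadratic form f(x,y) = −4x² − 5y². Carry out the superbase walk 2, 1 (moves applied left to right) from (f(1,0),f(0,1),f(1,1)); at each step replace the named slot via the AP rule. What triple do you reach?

start (-4,-5,-9) = (f(1,0),f(0,1),f(1,1))
replace slot 2: 2·((-4)+(-9)) − (-5) = -21 → (-4,-21,-9)
replace slot 1: 2·((-21)+(-9)) − (-4) = -56 → (-56,-21,-9)

-56,-21,-9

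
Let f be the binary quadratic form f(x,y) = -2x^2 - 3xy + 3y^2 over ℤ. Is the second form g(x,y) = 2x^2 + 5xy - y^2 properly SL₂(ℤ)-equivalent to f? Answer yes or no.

D₁ = 33, D₂ = 33
river cycle of f (length 4): (3, 3, -2), (-2, 5, 1), (1, 5, -2), (-2, 3, 3)
river cycle of g (length 4): (-1, 5, 2), (2, 3, -3), (-3, 3, 2), (2, 5, -1)
cycles differ ⇒ inequivalent

no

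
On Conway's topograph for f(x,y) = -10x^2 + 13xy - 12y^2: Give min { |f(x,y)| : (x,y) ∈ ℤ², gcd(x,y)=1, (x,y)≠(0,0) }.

translate: b→7 (≡-13 mod 20), so (10,-13,12)→(10,7,9)
flip: (10,7,9)→(9,-7,10)
reduced (well bottom): (9,-7,10) with a≤c, −a<b≤a
well minimum |f| = |-9| = 9 (negative-definite)

9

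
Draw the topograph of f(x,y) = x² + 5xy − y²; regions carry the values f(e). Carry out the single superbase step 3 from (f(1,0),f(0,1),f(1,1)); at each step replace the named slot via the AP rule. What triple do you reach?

start (1,-1,5) = (f(1,0),f(0,1),f(1,1))
replace slot 3: 2·(1+(-1)) − 5 = -5 → (1,-1,-5)

1,-1,-5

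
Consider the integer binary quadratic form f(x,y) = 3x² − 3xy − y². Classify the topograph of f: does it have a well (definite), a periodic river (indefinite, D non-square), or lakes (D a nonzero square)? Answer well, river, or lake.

D = b²−4ac = (-3)² − 4·3·(-1) = 21
D > 0 non-square ⇒ indefinite ⇒ periodic river

river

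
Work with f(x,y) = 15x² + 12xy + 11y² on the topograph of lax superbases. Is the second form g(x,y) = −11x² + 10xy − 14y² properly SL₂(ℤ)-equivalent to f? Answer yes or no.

D₁ = -516, D₂ = -516
f: flip: (15,12,11)→(11,-12,15)
f: translate: b→10 (≡-12 mod 22), so (11,-12,15)→(11,10,14)
f: reduced (well bottom): (11,10,14) with a≤c, −a<b≤a
g is negative-definite; reduce −g:
−g: reduced (well bottom): (11,-10,14) with a≤c, −a<b≤a
flip sign back: reduced form of g is (-11,10,-14)
reduced forms (11, 10, 14) vs (-11, 10, -14) ⇒ inequivalent

no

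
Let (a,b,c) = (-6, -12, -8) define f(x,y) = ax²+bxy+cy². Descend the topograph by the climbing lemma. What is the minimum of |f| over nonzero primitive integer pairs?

translate: b→0 (≡12 mod 12), so (6,12,8)→(6,0,2)
flip: (6,0,2)→(2,0,6)
reduced (well bottom): (2,0,6) with a≤c, −a<b≤a
well minimum |f| = |-2| = 2 (negative-definite)

2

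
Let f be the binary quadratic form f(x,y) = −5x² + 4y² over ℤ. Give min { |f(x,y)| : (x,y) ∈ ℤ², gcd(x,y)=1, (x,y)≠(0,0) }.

descent: ρ → (4,8,-1)  [lands on river]
river: ρ → (-1,8,4)
closes: descent 1, river 2
min |a| on river = 1

1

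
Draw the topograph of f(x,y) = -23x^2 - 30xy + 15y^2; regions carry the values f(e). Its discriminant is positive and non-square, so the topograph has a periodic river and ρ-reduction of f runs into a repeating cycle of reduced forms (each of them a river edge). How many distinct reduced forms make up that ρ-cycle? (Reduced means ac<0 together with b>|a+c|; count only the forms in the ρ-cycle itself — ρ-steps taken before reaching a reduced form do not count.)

D = 2280, ⌊√D⌋ = 47
descent: ρ → (15,30,-23)  [lands on river]
river: ρ → (-23,16,22)
river: ρ → (22,28,-17)
river: ρ → (-17,40,10)
river: ρ → (10,40,-17)
river: ρ → (-17,28,22)
river: ρ → (22,16,-23)
river: ρ → (-23,30,15)
ρ-cycle length = 8 (tail of 1 descent step not counted)

8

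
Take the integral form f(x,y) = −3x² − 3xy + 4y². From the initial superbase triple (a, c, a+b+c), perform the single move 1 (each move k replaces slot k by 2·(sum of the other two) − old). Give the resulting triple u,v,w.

start (-3,4,-2) = (f(1,0),f(0,1),f(1,1))
replace slot 1: 2·(4+(-2)) − (-3) = 7 → (7,4,-2)

7,4,-2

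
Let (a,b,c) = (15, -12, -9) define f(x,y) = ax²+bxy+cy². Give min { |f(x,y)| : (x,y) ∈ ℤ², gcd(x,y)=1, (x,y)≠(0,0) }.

descent: ρ → (-9,12,15)  [lands on river]
river: ρ → (15,18,-6)
river: ρ → (-6,18,15)
river: ρ → (15,12,-9)
river: ρ → (-9,24,3)
river: ρ → (3,24,-9)
closes: descent 1, river 6
min |a| on river = 3

3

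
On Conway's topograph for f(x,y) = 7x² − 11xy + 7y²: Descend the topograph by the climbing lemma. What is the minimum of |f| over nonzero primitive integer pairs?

translate: b→3 (≡-11 mod 14), so (7,-11,7)→(7,3,3)
flip: (7,3,3)→(3,-3,7)
translate: b→3 (≡-3 mod 6), so (3,-3,7)→(3,3,7)
reduced (well bottom): (3,3,7) with a≤c, −a<b≤a
well minimum = a = 3

3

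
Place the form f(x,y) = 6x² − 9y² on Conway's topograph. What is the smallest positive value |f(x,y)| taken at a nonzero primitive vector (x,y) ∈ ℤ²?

descent: ρ → (-9,0,6)
descent: ρ → (6,12,-3)  [lands on river]
river: ρ → (-3,12,6)
closes: descent 2, river 2
min |a| on river = 3

3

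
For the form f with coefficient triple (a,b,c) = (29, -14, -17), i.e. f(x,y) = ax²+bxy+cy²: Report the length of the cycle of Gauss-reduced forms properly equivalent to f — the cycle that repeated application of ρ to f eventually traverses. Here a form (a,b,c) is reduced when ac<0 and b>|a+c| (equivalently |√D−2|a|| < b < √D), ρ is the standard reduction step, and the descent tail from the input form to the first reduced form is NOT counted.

D = 2168, ⌊√D⌋ = 46
descent: ρ → (-17,14,29)  [lands on river]
river: ρ → (29,44,-2)
river: ρ → (-2,44,29)
river: ρ → (29,14,-17)
river: ρ → (-17,20,26)
river: ρ → (26,32,-11)
river: ρ → (-11,34,23)
river: ρ → (23,12,-22)
river: ρ → (-22,32,13)
river: ρ → (13,46,-1)
river: ρ → (-1,46,13)
river: ρ → (13,32,-22)
river: ρ → (-22,12,23)
river: ρ → (23,34,-11)
river: ρ → (-11,32,26)
river: ρ → (26,20,-17)
ρ-cycle length = 16 (tail of 1 descent step not counted)

16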